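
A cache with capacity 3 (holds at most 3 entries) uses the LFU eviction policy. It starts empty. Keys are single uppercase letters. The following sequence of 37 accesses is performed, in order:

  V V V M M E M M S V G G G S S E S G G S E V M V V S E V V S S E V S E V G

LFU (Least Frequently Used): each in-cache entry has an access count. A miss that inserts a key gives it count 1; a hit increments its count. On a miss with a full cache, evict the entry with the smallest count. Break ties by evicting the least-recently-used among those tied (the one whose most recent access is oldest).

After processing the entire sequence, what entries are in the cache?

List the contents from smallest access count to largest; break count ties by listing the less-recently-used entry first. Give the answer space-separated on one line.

LFU simulation (capacity=3):
  1. access V: MISS. Cache: [V(c=1)]
  2. access V: HIT, count now 2. Cache: [V(c=2)]
  3. access V: HIT, count now 3. Cache: [V(c=3)]
  4. access M: MISS. Cache: [M(c=1) V(c=3)]
  5. access M: HIT, count now 2. Cache: [M(c=2) V(c=3)]
  6. access E: MISS. Cache: [E(c=1) M(c=2) V(c=3)]
  7. access M: HIT, count now 3. Cache: [E(c=1) V(c=3) M(c=3)]
  8. access M: HIT, count now 4. Cache: [E(c=1) V(c=3) M(c=4)]
  9. access S: MISS, evict E(c=1). Cache: [S(c=1) V(c=3) M(c=4)]
  10. access V: HIT, count now 4. Cache: [S(c=1) M(c=4) V(c=4)]
  11. access G: MISS, evict S(c=1). Cache: [G(c=1) M(c=4) V(c=4)]
  12. access G: HIT, count now 2. Cache: [G(c=2) M(c=4) V(c=4)]
  13. access G: HIT, count now 3. Cache: [G(c=3) M(c=4) V(c=4)]
  14. access S: MISS, evict G(c=3). Cache: [S(c=1) M(c=4) V(c=4)]
  15. access S: HIT, count now 2. Cache: [S(c=2) M(c=4) V(c=4)]
  16. access E: MISS, evict S(c=2). Cache: [E(c=1) M(c=4) V(c=4)]
  17. access S: MISS, evict E(c=1). Cache: [S(c=1) M(c=4) V(c=4)]
  18. access G: MISS, evict S(c=1). Cache: [G(c=1) M(c=4) V(c=4)]
  19. access G: HIT, count now 2. Cache: [G(c=2) M(c=4) V(c=4)]
  20. access S: MISS, evict G(c=2). Cache: [S(c=1) M(c=4) V(c=4)]
  21. access E: MISS, evict S(c=1). Cache: [E(c=1) M(c=4) V(c=4)]
  22. access V: HIT, count now 5. Cache: [E(c=1) M(c=4) V(c=5)]
  23. access M: HIT, count now 5. Cache: [E(c=1) V(c=5) M(c=5)]
  24. access V: HIT, count now 6. Cache: [E(c=1) M(c=5) V(c=6)]
  25. access V: HIT, count now 7. Cache: [E(c=1) M(c=5) V(c=7)]
  26. access S: MISS, evict E(c=1). Cache: [S(c=1) M(c=5) V(c=7)]
  27. access E: MISS, evict S(c=1). Cache: [E(c=1) M(c=5) V(c=7)]
  28. access V: HIT, count now 8. Cache: [E(c=1) M(c=5) V(c=8)]
  29. access V: HIT, count now 9. Cache: [E(c=1) M(c=5) V(c=9)]
  30. access S: MISS, evict E(c=1). Cache: [S(c=1) M(c=5) V(c=9)]
  31. access S: HIT, count now 2. Cache: [S(c=2) M(c=5) V(c=9)]
  32. access E: MISS, evict S(c=2). Cache: [E(c=1) M(c=5) V(c=9)]
  33. access V: HIT, count now 10. Cache: [E(c=1) M(c=5) V(c=10)]
  34. access S: MISS, evict E(c=1). Cache: [S(c=1) M(c=5) V(c=10)]
  35. access E: MISS, evict S(c=1). Cache: [E(c=1) M(c=5) V(c=10)]
  36. access V: HIT, count now 11. Cache: [E(c=1) M(c=5) V(c=11)]
  37. access G: MISS, evict E(c=1). Cache: [G(c=1) M(c=5) V(c=11)]
Total: 19 hits, 18 misses, 15 evictions

Answer: G M V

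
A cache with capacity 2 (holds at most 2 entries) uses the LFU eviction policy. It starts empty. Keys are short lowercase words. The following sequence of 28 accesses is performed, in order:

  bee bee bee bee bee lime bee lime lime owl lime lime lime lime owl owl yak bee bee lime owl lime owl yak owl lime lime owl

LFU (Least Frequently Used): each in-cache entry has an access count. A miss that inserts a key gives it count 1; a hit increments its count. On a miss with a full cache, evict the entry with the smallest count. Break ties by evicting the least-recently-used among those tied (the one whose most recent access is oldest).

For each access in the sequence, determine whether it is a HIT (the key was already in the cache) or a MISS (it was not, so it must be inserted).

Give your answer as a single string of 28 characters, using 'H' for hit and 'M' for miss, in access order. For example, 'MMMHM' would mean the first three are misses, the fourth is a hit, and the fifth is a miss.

Answer: MHHHHMHHHMMHHHMHMHHMMMMMMMHM

Derivation:
LFU simulation (capacity=2):
  1. access bee: MISS. Cache: [bee(c=1)]
  2. access bee: HIT, count now 2. Cache: [bee(c=2)]
  3. access bee: HIT, count now 3. Cache: [bee(c=3)]
  4. access bee: HIT, count now 4. Cache: [bee(c=4)]
  5. access bee: HIT, count now 5. Cache: [bee(c=5)]
  6. access lime: MISS. Cache: [lime(c=1) bee(c=5)]
  7. access bee: HIT, count now 6. Cache: [lime(c=1) bee(c=6)]
  8. access lime: HIT, count now 2. Cache: [lime(c=2) bee(c=6)]
  9. access lime: HIT, count now 3. Cache: [lime(c=3) bee(c=6)]
  10. access owl: MISS, evict lime(c=3). Cache: [owl(c=1) bee(c=6)]
  11. access lime: MISS, evict owl(c=1). Cache: [lime(c=1) bee(c=6)]
  12. access lime: HIT, count now 2. Cache: [lime(c=2) bee(c=6)]
  13. access lime: HIT, count now 3. Cache: [lime(c=3) bee(c=6)]
  14. access lime: HIT, count now 4. Cache: [lime(c=4) bee(c=6)]
  15. access owl: MISS, evict lime(c=4). Cache: [owl(c=1) bee(c=6)]
  16. access owl: HIT, count now 2. Cache: [owl(c=2) bee(c=6)]
  17. access yak: MISS, evict owl(c=2). Cache: [yak(c=1) bee(c=6)]
  18. access bee: HIT, count now 7. Cache: [yak(c=1) bee(c=7)]
  19. access bee: HIT, count now 8. Cache: [yak(c=1) bee(c=8)]
  20. access lime: MISS, evict yak(c=1). Cache: [lime(c=1) bee(c=8)]
  21. access owl: MISS, evict lime(c=1). Cache: [owl(c=1) bee(c=8)]
  22. access lime: MISS, evict owl(c=1). Cache: [lime(c=1) bee(c=8)]
  23. access owl: MISS, evict lime(c=1). Cache: [owl(c=1) bee(c=8)]
  24. access yak: MISS, evict owl(c=1). Cache: [yak(c=1) bee(c=8)]
  25. access owl: MISS, evict yak(c=1). Cache: [owl(c=1) bee(c=8)]
  26. access lime: MISS, evict owl(c=1). Cache: [lime(c=1) bee(c=8)]
  27. access lime: HIT, count now 2. Cache: [lime(c=2) bee(c=8)]
  28. access owl: MISS, evict lime(c=2). Cache: [owl(c=1) bee(c=8)]
Total: 14 hits, 14 misses, 12 evictions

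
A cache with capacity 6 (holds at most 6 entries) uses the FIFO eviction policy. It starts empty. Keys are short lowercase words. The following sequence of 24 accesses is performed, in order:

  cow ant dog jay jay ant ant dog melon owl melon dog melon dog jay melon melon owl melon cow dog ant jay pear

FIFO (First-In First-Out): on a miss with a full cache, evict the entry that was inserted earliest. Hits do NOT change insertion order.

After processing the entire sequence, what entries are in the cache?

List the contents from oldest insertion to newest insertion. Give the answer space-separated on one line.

FIFO simulation (capacity=6):
  1. access cow: MISS. Cache (old->new): [cow]
  2. access ant: MISS. Cache (old->new): [cow ant]
  3. access dog: MISS. Cache (old->new): [cow ant dog]
  4. access jay: MISS. Cache (old->new): [cow ant dog jay]
  5. access jay: HIT. Cache (old->new): [cow ant dog jay]
  6. access ant: HIT. Cache (old->new): [cow ant dog jay]
  7. access ant: HIT. Cache (old->new): [cow ant dog jay]
  8. access dog: HIT. Cache (old->new): [cow ant dog jay]
  9. access melon: MISS. Cache (old->new): [cow ant dog jay melon]
  10. access owl: MISS. Cache (old->new): [cow ant dog jay melon owl]
  11. access melon: HIT. Cache (old->new): [cow ant dog jay melon owl]
  12. access dog: HIT. Cache (old->new): [cow ant dog jay melon owl]
  13. access melon: HIT. Cache (old->new): [cow ant dog jay melon owl]
  14. access dog: HIT. Cache (old->new): [cow ant dog jay melon owl]
  15. access jay: HIT. Cache (old->new): [cow ant dog jay melon owl]
  16. access melon: HIT. Cache (old->new): [cow ant dog jay melon owl]
  17. access melon: HIT. Cache (old->new): [cow ant dog jay melon owl]
  18. access owl: HIT. Cache (old->new): [cow ant dog jay melon owl]
  19. access melon: HIT. Cache (old->new): [cow ant dog jay melon owl]
  20. access cow: HIT. Cache (old->new): [cow ant dog jay melon owl]
  21. access dog: HIT. Cache (old->new): [cow ant dog jay melon owl]
  22. access ant: HIT. Cache (old->new): [cow ant dog jay melon owl]
  23. access jay: HIT. Cache (old->new): [cow ant dog jay melon owl]
  24. access pear: MISS, evict cow. Cache (old->new): [ant dog jay melon owl pear]
Total: 17 hits, 7 misses, 1 evictions

Answer: ant dog jay melon owl pear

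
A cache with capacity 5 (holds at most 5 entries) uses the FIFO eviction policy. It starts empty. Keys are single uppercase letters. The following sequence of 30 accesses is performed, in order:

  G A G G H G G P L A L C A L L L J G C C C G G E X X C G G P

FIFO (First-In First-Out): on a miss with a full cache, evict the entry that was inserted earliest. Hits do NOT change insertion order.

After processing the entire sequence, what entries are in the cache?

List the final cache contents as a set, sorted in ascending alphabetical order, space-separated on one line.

Answer: E G J P X

Derivation:
FIFO simulation (capacity=5):
  1. access G: MISS. Cache (old->new): [G]
  2. access A: MISS. Cache (old->new): [G A]
  3. access G: HIT. Cache (old->new): [G A]
  4. access G: HIT. Cache (old->new): [G A]
  5. access H: MISS. Cache (old->new): [G A H]
  6. access G: HIT. Cache (old->new): [G A H]
  7. access G: HIT. Cache (old->new): [G A H]
  8. access P: MISS. Cache (old->new): [G A H P]
  9. access L: MISS. Cache (old->new): [G A H P L]
  10. access A: HIT. Cache (old->new): [G A H P L]
  11. access L: HIT. Cache (old->new): [G A H P L]
  12. access C: MISS, evict G. Cache (old->new): [A H P L C]
  13. access A: HIT. Cache (old->new): [A H P L C]
  14. access L: HIT. Cache (old->new): [A H P L C]
  15. access L: HIT. Cache (old->new): [A H P L C]
  16. access L: HIT. Cache (old->new): [A H P L C]
  17. access J: MISS, evict A. Cache (old->new): [H P L C J]
  18. access G: MISS, evict H. Cache (old->new): [P L C J G]
  19. access C: HIT. Cache (old->new): [P L C J G]
  20. access C: HIT. Cache (old->new): [P L C J G]
  21. access C: HIT. Cache (old->new): [P L C J G]
  22. access G: HIT. Cache (old->new): [P L C J G]
  23. access G: HIT. Cache (old->new): [P L C J G]
  24. access E: MISS, evict P. Cache (old->new): [L C J G E]
  25. access X: MISS, evict L. Cache (old->new): [C J G E X]
  26. access X: HIT. Cache (old->new): [C J G E X]
  27. access C: HIT. Cache (old->new): [C J G E X]
  28. access G: HIT. Cache (old->new): [C J G E X]
  29. access G: HIT. Cache (old->new): [C J G E X]
  30. access P: MISS, evict C. Cache (old->new): [J G E X P]
Total: 19 hits, 11 misses, 6 evictions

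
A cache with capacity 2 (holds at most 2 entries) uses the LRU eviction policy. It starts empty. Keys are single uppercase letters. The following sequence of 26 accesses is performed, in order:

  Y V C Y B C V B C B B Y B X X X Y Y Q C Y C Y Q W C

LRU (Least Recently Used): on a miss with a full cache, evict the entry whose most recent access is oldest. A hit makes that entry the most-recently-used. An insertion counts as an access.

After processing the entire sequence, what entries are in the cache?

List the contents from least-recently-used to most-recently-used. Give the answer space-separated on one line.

Answer: W C

Derivation:
LRU simulation (capacity=2):
  1. access Y: MISS. Cache (LRU->MRU): [Y]
  2. access V: MISS. Cache (LRU->MRU): [Y V]
  3. access C: MISS, evict Y. Cache (LRU->MRU): [V C]
  4. access Y: MISS, evict V. Cache (LRU->MRU): [C Y]
  5. access B: MISS, evict C. Cache (LRU->MRU): [Y B]
  6. access C: MISS, evict Y. Cache (LRU->MRU): [B C]
  7. access V: MISS, evict B. Cache (LRU->MRU): [C V]
  8. access B: MISS, evict C. Cache (LRU->MRU): [V B]
  9. access C: MISS, evict V. Cache (LRU->MRU): [B C]
  10. access B: HIT. Cache (LRU->MRU): [C B]
  11. access B: HIT. Cache (LRU->MRU): [C B]
  12. access Y: MISS, evict C. Cache (LRU->MRU): [B Y]
  13. access B: HIT. Cache (LRU->MRU): [Y B]
  14. access X: MISS, evict Y. Cache (LRU->MRU): [B X]
  15. access X: HIT. Cache (LRU->MRU): [B X]
  16. access X: HIT. Cache (LRU->MRU): [B X]
  17. access Y: MISS, evict B. Cache (LRU->MRU): [X Y]
  18. access Y: HIT. Cache (LRU->MRU): [X Y]
  19. access Q: MISS, evict X. Cache (LRU->MRU): [Y Q]
  20. access C: MISS, evict Y. Cache (LRU->MRU): [Q C]
  21. access Y: MISS, evict Q. Cache (LRU->MRU): [C Y]
  22. access C: HIT. Cache (LRU->MRU): [Y C]
  23. access Y: HIT. Cache (LRU->MRU): [C Y]
  24. access Q: MISS, evict C. Cache (LRU->MRU): [Y Q]
  25. access W: MISS, evict Y. Cache (LRU->MRU): [Q W]
  26. access C: MISS, evict Q. Cache (LRU->MRU): [W C]
Total: 8 hits, 18 misses, 16 evictions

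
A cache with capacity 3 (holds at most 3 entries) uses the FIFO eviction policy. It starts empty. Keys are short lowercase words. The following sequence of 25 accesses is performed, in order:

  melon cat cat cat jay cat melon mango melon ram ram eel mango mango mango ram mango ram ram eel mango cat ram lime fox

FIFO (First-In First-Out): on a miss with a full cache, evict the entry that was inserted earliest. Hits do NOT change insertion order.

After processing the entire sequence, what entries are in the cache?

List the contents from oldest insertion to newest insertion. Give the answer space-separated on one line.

FIFO simulation (capacity=3):
  1. access melon: MISS. Cache (old->new): [melon]
  2. access cat: MISS. Cache (old->new): [melon cat]
  3. access cat: HIT. Cache (old->new): [melon cat]
  4. access cat: HIT. Cache (old->new): [melon cat]
  5. access jay: MISS. Cache (old->new): [melon cat jay]
  6. access cat: HIT. Cache (old->new): [melon cat jay]
  7. access melon: HIT. Cache (old->new): [melon cat jay]
  8. access mango: MISS, evict melon. Cache (old->new): [cat jay mango]
  9. access melon: MISS, evict cat. Cache (old->new): [jay mango melon]
  10. access ram: MISS, evict jay. Cache (old->new): [mango melon ram]
  11. access ram: HIT. Cache (old->new): [mango melon ram]
  12. access eel: MISS, evict mango. Cache (old->new): [melon ram eel]
  13. access mango: MISS, evict melon. Cache (old->new): [ram eel mango]
  14. access mango: HIT. Cache (old->new): [ram eel mango]
  15. access mango: HIT. Cache (old->new): [ram eel mango]
  16. access ram: HIT. Cache (old->new): [ram eel mango]
  17. access mango: HIT. Cache (old->new): [ram eel mango]
  18. access ram: HIT. Cache (old->new): [ram eel mango]
  19. access ram: HIT. Cache (old->new): [ram eel mango]
  20. access eel: HIT. Cache (old->new): [ram eel mango]
  21. access mango: HIT. Cache (old->new): [ram eel mango]
  22. access cat: MISS, evict ram. Cache (old->new): [eel mango cat]
  23. access ram: MISS, evict eel. Cache (old->new): [mango cat ram]
  24. access lime: MISS, evict mango. Cache (old->new): [cat ram lime]
  25. access fox: MISS, evict cat. Cache (old->new): [ram lime fox]
Total: 13 hits, 12 misses, 9 evictions

Answer: ram lime fox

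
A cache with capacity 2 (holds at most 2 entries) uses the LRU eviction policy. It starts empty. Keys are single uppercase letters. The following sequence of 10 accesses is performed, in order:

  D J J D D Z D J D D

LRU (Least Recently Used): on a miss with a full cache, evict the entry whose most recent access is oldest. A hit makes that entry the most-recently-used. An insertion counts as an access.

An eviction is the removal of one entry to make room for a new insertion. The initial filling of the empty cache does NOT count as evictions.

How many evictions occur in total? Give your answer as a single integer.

Answer: 2

Derivation:
LRU simulation (capacity=2):
  1. access D: MISS. Cache (LRU->MRU): [D]
  2. access J: MISS. Cache (LRU->MRU): [D J]
  3. access J: HIT. Cache (LRU->MRU): [D J]
  4. access D: HIT. Cache (LRU->MRU): [J D]
  5. access D: HIT. Cache (LRU->MRU): [J D]
  6. access Z: MISS, evict J. Cache (LRU->MRU): [D Z]
  7. access D: HIT. Cache (LRU->MRU): [Z D]
  8. access J: MISS, evict Z. Cache (LRU->MRU): [D J]
  9. access D: HIT. Cache (LRU->MRU): [J D]
  10. access D: HIT. Cache (LRU->MRU): [J D]
Total: 6 hits, 4 misses, 2 evictions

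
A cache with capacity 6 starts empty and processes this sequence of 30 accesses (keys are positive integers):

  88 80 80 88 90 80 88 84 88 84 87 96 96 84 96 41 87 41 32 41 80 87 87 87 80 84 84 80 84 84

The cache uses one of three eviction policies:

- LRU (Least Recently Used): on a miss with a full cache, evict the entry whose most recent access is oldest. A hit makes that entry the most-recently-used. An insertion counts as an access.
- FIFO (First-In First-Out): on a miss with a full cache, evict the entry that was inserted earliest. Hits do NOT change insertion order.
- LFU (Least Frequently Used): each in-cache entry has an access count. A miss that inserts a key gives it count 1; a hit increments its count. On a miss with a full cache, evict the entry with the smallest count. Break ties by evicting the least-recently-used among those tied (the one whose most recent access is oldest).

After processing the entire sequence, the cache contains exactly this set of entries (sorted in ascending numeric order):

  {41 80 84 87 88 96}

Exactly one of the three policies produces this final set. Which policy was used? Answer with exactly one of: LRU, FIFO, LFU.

Simulating under each policy and comparing final sets:
  LRU: final set = {32 41 80 84 87 96} -> differs
  FIFO: final set = {32 41 80 84 87 96} -> differs
  LFU: final set = {41 80 84 87 88 96} -> MATCHES target
Only LFU produces the target set.

Answer: LFU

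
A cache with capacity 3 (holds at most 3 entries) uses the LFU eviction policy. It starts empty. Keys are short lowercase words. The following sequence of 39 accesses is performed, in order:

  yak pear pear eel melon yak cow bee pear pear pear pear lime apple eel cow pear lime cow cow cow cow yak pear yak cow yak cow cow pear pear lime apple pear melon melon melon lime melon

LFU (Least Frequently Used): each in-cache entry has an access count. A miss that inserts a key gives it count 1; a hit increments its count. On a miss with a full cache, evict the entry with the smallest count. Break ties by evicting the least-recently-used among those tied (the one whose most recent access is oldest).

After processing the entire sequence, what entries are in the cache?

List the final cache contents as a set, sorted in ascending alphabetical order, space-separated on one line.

Answer: cow melon pear

Derivation:
LFU simulation (capacity=3):
  1. access yak: MISS. Cache: [yak(c=1)]
  2. access pear: MISS. Cache: [yak(c=1) pear(c=1)]
  3. access pear: HIT, count now 2. Cache: [yak(c=1) pear(c=2)]
  4. access eel: MISS. Cache: [yak(c=1) eel(c=1) pear(c=2)]
  5. access melon: MISS, evict yak(c=1). Cache: [eel(c=1) melon(c=1) pear(c=2)]
  6. access yak: MISS, evict eel(c=1). Cache: [melon(c=1) yak(c=1) pear(c=2)]
  7. access cow: MISS, evict melon(c=1). Cache: [yak(c=1) cow(c=1) pear(c=2)]
  8. access bee: MISS, evict yak(c=1). Cache: [cow(c=1) bee(c=1) pear(c=2)]
  9. access pear: HIT, count now 3. Cache: [cow(c=1) bee(c=1) pear(c=3)]
  10. access pear: HIT, count now 4. Cache: [cow(c=1) bee(c=1) pear(c=4)]
  11. access pear: HIT, count now 5. Cache: [cow(c=1) bee(c=1) pear(c=5)]
  12. access pear: HIT, count now 6. Cache: [cow(c=1) bee(c=1) pear(c=6)]
  13. access lime: MISS, evict cow(c=1). Cache: [bee(c=1) lime(c=1) pear(c=6)]
  14. access apple: MISS, evict bee(c=1). Cache: [lime(c=1) apple(c=1) pear(c=6)]
  15. access eel: MISS, evict lime(c=1). Cache: [apple(c=1) eel(c=1) pear(c=6)]
  16. access cow: MISS, evict apple(c=1). Cache: [eel(c=1) cow(c=1) pear(c=6)]
  17. access pear: HIT, count now 7. Cache: [eel(c=1) cow(c=1) pear(c=7)]
  18. access lime: MISS, evict eel(c=1). Cache: [cow(c=1) lime(c=1) pear(c=7)]
  19. access cow: HIT, count now 2. Cache: [lime(c=1) cow(c=2) pear(c=7)]
  20. access cow: HIT, count now 3. Cache: [lime(c=1) cow(c=3) pear(c=7)]
  21. access cow: HIT, count now 4. Cache: [lime(c=1) cow(c=4) pear(c=7)]
  22. access cow: HIT, count now 5. Cache: [lime(c=1) cow(c=5) pear(c=7)]
  23. access yak: MISS, evict lime(c=1). Cache: [yak(c=1) cow(c=5) pear(c=7)]
  24. access pear: HIT, count now 8. Cache: [yak(c=1) cow(c=5) pear(c=8)]
  25. access yak: HIT, count now 2. Cache: [yak(c=2) cow(c=5) pear(c=8)]
  26. access cow: HIT, count now 6. Cache: [yak(c=2) cow(c=6) pear(c=8)]
  27. access yak: HIT, count now 3. Cache: [yak(c=3) cow(c=6) pear(c=8)]
  28. access cow: HIT, count now 7. Cache: [yak(c=3) cow(c=7) pear(c=8)]
  29. access cow: HIT, count now 8. Cache: [yak(c=3) pear(c=8) cow(c=8)]
  30. access pear: HIT, count now 9. Cache: [yak(c=3) cow(c=8) pear(c=9)]
  31. access pear: HIT, count now 10. Cache: [yak(c=3) cow(c=8) pear(c=10)]
  32. access lime: MISS, evict yak(c=3). Cache: [lime(c=1) cow(c=8) pear(c=10)]
  33. access apple: MISS, evict lime(c=1). Cache: [apple(c=1) cow(c=8) pear(c=10)]
  34. access pear: HIT, count now 11. Cache: [apple(c=1) cow(c=8) pear(c=11)]
  35. access melon: MISS, evict apple(c=1). Cache: [melon(c=1) cow(c=8) pear(c=11)]
  36. access melon: HIT, count now 2. Cache: [melon(c=2) cow(c=8) pear(c=11)]
  37. access melon: HIT, count now 3. Cache: [melon(c=3) cow(c=8) pear(c=11)]
  38. access lime: MISS, evict melon(c=3). Cache: [lime(c=1) cow(c=8) pear(c=11)]
  39. access melon: MISS, evict lime(c=1). Cache: [melon(c=1) cow(c=8) pear(c=11)]
Total: 21 hits, 18 misses, 15 evictions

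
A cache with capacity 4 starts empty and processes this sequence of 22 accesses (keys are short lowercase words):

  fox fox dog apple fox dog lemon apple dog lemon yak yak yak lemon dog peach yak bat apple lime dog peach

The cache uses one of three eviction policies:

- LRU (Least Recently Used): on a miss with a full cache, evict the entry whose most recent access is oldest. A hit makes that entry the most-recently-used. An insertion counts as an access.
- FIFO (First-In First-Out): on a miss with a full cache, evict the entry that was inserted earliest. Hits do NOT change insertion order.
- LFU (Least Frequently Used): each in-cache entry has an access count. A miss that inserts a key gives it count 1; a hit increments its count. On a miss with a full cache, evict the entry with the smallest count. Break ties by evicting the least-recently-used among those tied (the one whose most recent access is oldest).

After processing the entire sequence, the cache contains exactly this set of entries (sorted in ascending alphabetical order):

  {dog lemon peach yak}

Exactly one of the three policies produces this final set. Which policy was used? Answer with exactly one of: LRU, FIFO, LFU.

Simulating under each policy and comparing final sets:
  LRU: final set = {apple dog lime peach} -> differs
  FIFO: final set = {apple dog lime peach} -> differs
  LFU: final set = {dog lemon peach yak} -> MATCHES target
Only LFU produces the target set.

Answer: LFU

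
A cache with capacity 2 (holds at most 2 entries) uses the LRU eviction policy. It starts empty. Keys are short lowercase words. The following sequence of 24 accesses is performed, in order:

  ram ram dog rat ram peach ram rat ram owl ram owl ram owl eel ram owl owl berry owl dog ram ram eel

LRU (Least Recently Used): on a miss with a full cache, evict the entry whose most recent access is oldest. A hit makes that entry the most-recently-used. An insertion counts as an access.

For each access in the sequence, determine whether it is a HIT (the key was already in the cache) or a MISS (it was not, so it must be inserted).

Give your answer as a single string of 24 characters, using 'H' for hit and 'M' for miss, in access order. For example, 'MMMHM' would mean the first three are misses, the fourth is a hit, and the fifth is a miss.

Answer: MHMMMMHMHMHHHHMMMHMHMMHM

Derivation:
LRU simulation (capacity=2):
  1. access ram: MISS. Cache (LRU->MRU): [ram]
  2. access ram: HIT. Cache (LRU->MRU): [ram]
  3. access dog: MISS. Cache (LRU->MRU): [ram dog]
  4. access rat: MISS, evict ram. Cache (LRU->MRU): [dog rat]
  5. access ram: MISS, evict dog. Cache (LRU->MRU): [rat ram]
  6. access peach: MISS, evict rat. Cache (LRU->MRU): [ram peach]
  7. access ram: HIT. Cache (LRU->MRU): [peach ram]
  8. access rat: MISS, evict peach. Cache (LRU->MRU): [ram rat]
  9. access ram: HIT. Cache (LRU->MRU): [rat ram]
  10. access owl: MISS, evict rat. Cache (LRU->MRU): [ram owl]
  11. access ram: HIT. Cache (LRU->MRU): [owl ram]
  12. access owl: HIT. Cache (LRU->MRU): [ram owl]
  13. access ram: HIT. Cache (LRU->MRU): [owl ram]
  14. access owl: HIT. Cache (LRU->MRU): [ram owl]
  15. access eel: MISS, evict ram. Cache (LRU->MRU): [owl eel]
  16. access ram: MISS, evict owl. Cache (LRU->MRU): [eel ram]
  17. access owl: MISS, evict eel. Cache (LRU->MRU): [ram owl]
  18. access owl: HIT. Cache (LRU->MRU): [ram owl]
  19. access berry: MISS, evict ram. Cache (LRU->MRU): [owl berry]
  20. access owl: HIT. Cache (LRU->MRU): [berry owl]
  21. access dog: MISS, evict berry. Cache (LRU->MRU): [owl dog]
  22. access ram: MISS, evict owl. Cache (LRU->MRU): [dog ram]
  23. access ram: HIT. Cache (LRU->MRU): [dog ram]
  24. access eel: MISS, evict dog. Cache (LRU->MRU): [ram eel]
Total: 10 hits, 14 misses, 12 evictions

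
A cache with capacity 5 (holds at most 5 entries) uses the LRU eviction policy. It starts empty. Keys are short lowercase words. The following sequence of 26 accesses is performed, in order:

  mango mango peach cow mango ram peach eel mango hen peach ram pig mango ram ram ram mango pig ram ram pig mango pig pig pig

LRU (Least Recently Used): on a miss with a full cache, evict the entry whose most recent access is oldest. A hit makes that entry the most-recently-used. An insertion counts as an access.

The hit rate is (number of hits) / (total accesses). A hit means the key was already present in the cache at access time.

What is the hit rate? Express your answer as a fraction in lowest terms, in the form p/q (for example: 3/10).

Answer: 19/26

Derivation:
LRU simulation (capacity=5):
  1. access mango: MISS. Cache (LRU->MRU): [mango]
  2. access mango: HIT. Cache (LRU->MRU): [mango]
  3. access peach: MISS. Cache (LRU->MRU): [mango peach]
  4. access cow: MISS. Cache (LRU->MRU): [mango peach cow]
  5. access mango: HIT. Cache (LRU->MRU): [peach cow mango]
  6. access ram: MISS. Cache (LRU->MRU): [peach cow mango ram]
  7. access peach: HIT. Cache (LRU->MRU): [cow mango ram peach]
  8. access eel: MISS. Cache (LRU->MRU): [cow mango ram peach eel]
  9. access mango: HIT. Cache (LRU->MRU): [cow ram peach eel mango]
  10. access hen: MISS, evict cow. Cache (LRU->MRU): [ram peach eel mango hen]
  11. access peach: HIT. Cache (LRU->MRU): [ram eel mango hen peach]
  12. access ram: HIT. Cache (LRU->MRU): [eel mango hen peach ram]
  13. access pig: MISS, evict eel. Cache (LRU->MRU): [mango hen peach ram pig]
  14. access mango: HIT. Cache (LRU->MRU): [hen peach ram pig mango]
  15. access ram: HIT. Cache (LRU->MRU): [hen peach pig mango ram]
  16. access ram: HIT. Cache (LRU->MRU): [hen peach pig mango ram]
  17. access ram: HIT. Cache (LRU->MRU): [hen peach pig mango ram]
  18. access mango: HIT. Cache (LRU->MRU): [hen peach pig ram mango]
  19. access pig: HIT. Cache (LRU->MRU): [hen peach ram mango pig]
  20. access ram: HIT. Cache (LRU->MRU): [hen peach mango pig ram]
  21. access ram: HIT. Cache (LRU->MRU): [hen peach mango pig ram]
  22. access pig: HIT. Cache (LRU->MRU): [hen peach mango ram pig]
  23. access mango: HIT. Cache (LRU->MRU): [hen peach ram pig mango]
  24. access pig: HIT. Cache (LRU->MRU): [hen peach ram mango pig]
  25. access pig: HIT. Cache (LRU->MRU): [hen peach ram mango pig]
  26. access pig: HIT. Cache (LRU->MRU): [hen peach ram mango pig]
Total: 19 hits, 7 misses, 2 evictions

Hit rate = 19/26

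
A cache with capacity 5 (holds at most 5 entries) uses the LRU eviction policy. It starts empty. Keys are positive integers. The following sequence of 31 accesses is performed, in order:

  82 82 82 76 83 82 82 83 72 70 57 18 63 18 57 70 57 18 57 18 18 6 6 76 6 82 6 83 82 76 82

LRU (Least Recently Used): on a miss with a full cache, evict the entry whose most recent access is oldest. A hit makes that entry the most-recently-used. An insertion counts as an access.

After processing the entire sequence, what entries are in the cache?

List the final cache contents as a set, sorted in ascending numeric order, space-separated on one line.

Answer: 6 18 76 82 83

Derivation:
LRU simulation (capacity=5):
  1. access 82: MISS. Cache (LRU->MRU): [82]
  2. access 82: HIT. Cache (LRU->MRU): [82]
  3. access 82: HIT. Cache (LRU->MRU): [82]
  4. access 76: MISS. Cache (LRU->MRU): [82 76]
  5. access 83: MISS. Cache (LRU->MRU): [82 76 83]
  6. access 82: HIT. Cache (LRU->MRU): [76 83 82]
  7. access 82: HIT. Cache (LRU->MRU): [76 83 82]
  8. access 83: HIT. Cache (LRU->MRU): [76 82 83]
  9. access 72: MISS. Cache (LRU->MRU): [76 82 83 72]
  10. access 70: MISS. Cache (LRU->MRU): [76 82 83 72 70]
  11. access 57: MISS, evict 76. Cache (LRU->MRU): [82 83 72 70 57]
  12. access 18: MISS, evict 82. Cache (LRU->MRU): [83 72 70 57 18]
  13. access 63: MISS, evict 83. Cache (LRU->MRU): [72 70 57 18 63]
  14. access 18: HIT. Cache (LRU->MRU): [72 70 57 63 18]
  15. access 57: HIT. Cache (LRU->MRU): [72 70 63 18 57]
  16. access 70: HIT. Cache (LRU->MRU): [72 63 18 57 70]
  17. access 57: HIT. Cache (LRU->MRU): [72 63 18 70 57]
  18. access 18: HIT. Cache (LRU->MRU): [72 63 70 57 18]
  19. access 57: HIT. Cache (LRU->MRU): [72 63 70 18 57]
  20. access 18: HIT. Cache (LRU->MRU): [72 63 70 57 18]
  21. access 18: HIT. Cache (LRU->MRU): [72 63 70 57 18]
  22. access 6: MISS, evict 72. Cache (LRU->MRU): [63 70 57 18 6]
  23. access 6: HIT. Cache (LRU->MRU): [63 70 57 18 6]
  24. access 76: MISS, evict 63. Cache (LRU->MRU): [70 57 18 6 76]
  25. access 6: HIT. Cache (LRU->MRU): [70 57 18 76 6]
  26. access 82: MISS, evict 70. Cache (LRU->MRU): [57 18 76 6 82]
  27. access 6: HIT. Cache (LRU->MRU): [57 18 76 82 6]
  28. access 83: MISS, evict 57. Cache (LRU->MRU): [18 76 82 6 83]
  29. access 82: HIT. Cache (LRU->MRU): [18 76 6 83 82]
  30. access 76: HIT. Cache (LRU->MRU): [18 6 83 82 76]
  31. access 82: HIT. Cache (LRU->MRU): [18 6 83 76 82]
Total: 19 hits, 12 misses, 7 evictions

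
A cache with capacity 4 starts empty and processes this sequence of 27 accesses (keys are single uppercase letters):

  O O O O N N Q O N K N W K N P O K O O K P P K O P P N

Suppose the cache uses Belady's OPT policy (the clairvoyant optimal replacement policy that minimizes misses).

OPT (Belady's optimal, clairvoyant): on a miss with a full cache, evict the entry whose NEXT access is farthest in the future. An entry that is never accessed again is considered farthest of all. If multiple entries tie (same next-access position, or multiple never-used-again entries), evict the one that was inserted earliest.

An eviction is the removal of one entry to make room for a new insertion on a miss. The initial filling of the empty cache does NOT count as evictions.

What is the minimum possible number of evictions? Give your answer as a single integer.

OPT (Belady) simulation (capacity=4):
  1. access O: MISS. Cache: [O]
  2. access O: HIT. Next use of O: step 3. Cache: [O]
  3. access O: HIT. Next use of O: step 4. Cache: [O]
  4. access O: HIT. Next use of O: step 8. Cache: [O]
  5. access N: MISS. Cache: [O N]
  6. access N: HIT. Next use of N: step 9. Cache: [O N]
  7. access Q: MISS. Cache: [O N Q]
  8. access O: HIT. Next use of O: step 16. Cache: [O N Q]
  9. access N: HIT. Next use of N: step 11. Cache: [O N Q]
  10. access K: MISS. Cache: [O N Q K]
  11. access N: HIT. Next use of N: step 14. Cache: [O N Q K]
  12. access W: MISS, evict Q (next use: never). Cache: [O N K W]
  13. access K: HIT. Next use of K: step 17. Cache: [O N K W]
  14. access N: HIT. Next use of N: step 27. Cache: [O N K W]
  15. access P: MISS, evict W (next use: never). Cache: [O N K P]
  16. access O: HIT. Next use of O: step 18. Cache: [O N K P]
  17. access K: HIT. Next use of K: step 20. Cache: [O N K P]
  18. access O: HIT. Next use of O: step 19. Cache: [O N K P]
  19. access O: HIT. Next use of O: step 24. Cache: [O N K P]
  20. access K: HIT. Next use of K: step 23. Cache: [O N K P]
  21. access P: HIT. Next use of P: step 22. Cache: [O N K P]
  22. access P: HIT. Next use of P: step 25. Cache: [O N K P]
  23. access K: HIT. Next use of K: never. Cache: [O N K P]
  24. access O: HIT. Next use of O: never. Cache: [O N K P]
  25. access P: HIT. Next use of P: step 26. Cache: [O N K P]
  26. access P: HIT. Next use of P: never. Cache: [O N K P]
  27. access N: HIT. Next use of N: never. Cache: [O N K P]
Total: 21 hits, 6 misses, 2 evictions

Answer: 2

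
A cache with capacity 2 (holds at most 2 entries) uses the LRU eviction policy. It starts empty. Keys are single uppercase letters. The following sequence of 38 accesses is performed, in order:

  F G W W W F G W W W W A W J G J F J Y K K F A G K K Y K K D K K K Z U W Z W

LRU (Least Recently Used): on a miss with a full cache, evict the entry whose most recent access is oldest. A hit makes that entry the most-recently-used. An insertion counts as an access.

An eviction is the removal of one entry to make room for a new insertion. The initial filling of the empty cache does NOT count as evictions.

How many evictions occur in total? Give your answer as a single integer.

Answer: 20

Derivation:
LRU simulation (capacity=2):
  1. access F: MISS. Cache (LRU->MRU): [F]
  2. access G: MISS. Cache (LRU->MRU): [F G]
  3. access W: MISS, evict F. Cache (LRU->MRU): [G W]
  4. access W: HIT. Cache (LRU->MRU): [G W]
  5. access W: HIT. Cache (LRU->MRU): [G W]
  6. access F: MISS, evict G. Cache (LRU->MRU): [W F]
  7. access G: MISS, evict W. Cache (LRU->MRU): [F G]
  8. access W: MISS, evict F. Cache (LRU->MRU): [G W]
  9. access W: HIT. Cache (LRU->MRU): [G W]
  10. access W: HIT. Cache (LRU->MRU): [G W]
  11. access W: HIT. Cache (LRU->MRU): [G W]
  12. access A: MISS, evict G. Cache (LRU->MRU): [W A]
  13. access W: HIT. Cache (LRU->MRU): [A W]
  14. access J: MISS, evict A. Cache (LRU->MRU): [W J]
  15. access G: MISS, evict W. Cache (LRU->MRU): [J G]
  16. access J: HIT. Cache (LRU->MRU): [G J]
  17. access F: MISS, evict G. Cache (LRU->MRU): [J F]
  18. access J: HIT. Cache (LRU->MRU): [F J]
  19. access Y: MISS, evict F. Cache (LRU->MRU): [J Y]
  20. access K: MISS, evict J. Cache (LRU->MRU): [Y K]
  21. access K: HIT. Cache (LRU->MRU): [Y K]
  22. access F: MISS, evict Y. Cache (LRU->MRU): [K F]
  23. access A: MISS, evict K. Cache (LRU->MRU): [F A]
  24. access G: MISS, evict F. Cache (LRU->MRU): [A G]
  25. access K: MISS, evict A. Cache (LRU->MRU): [G K]
  26. access K: HIT. Cache (LRU->MRU): [G K]
  27. access Y: MISS, evict G. Cache (LRU->MRU): [K Y]
  28. access K: HIT. Cache (LRU->MRU): [Y K]
  29. access K: HIT. Cache (LRU->MRU): [Y K]
  30. access D: MISS, evict Y. Cache (LRU->MRU): [K D]
  31. access K: HIT. Cache (LRU->MRU): [D K]
  32. access K: HIT. Cache (LRU->MRU): [D K]
  33. access K: HIT. Cache (LRU->MRU): [D K]
  34. access Z: MISS, evict D. Cache (LRU->MRU): [K Z]
  35. access U: MISS, evict K. Cache (LRU->MRU): [Z U]
  36. access W: MISS, evict Z. Cache (LRU->MRU): [U W]
  37. access Z: MISS, evict U. Cache (LRU->MRU): [W Z]
  38. access W: HIT. Cache (LRU->MRU): [Z W]
Total: 16 hits, 22 misses, 20 evictions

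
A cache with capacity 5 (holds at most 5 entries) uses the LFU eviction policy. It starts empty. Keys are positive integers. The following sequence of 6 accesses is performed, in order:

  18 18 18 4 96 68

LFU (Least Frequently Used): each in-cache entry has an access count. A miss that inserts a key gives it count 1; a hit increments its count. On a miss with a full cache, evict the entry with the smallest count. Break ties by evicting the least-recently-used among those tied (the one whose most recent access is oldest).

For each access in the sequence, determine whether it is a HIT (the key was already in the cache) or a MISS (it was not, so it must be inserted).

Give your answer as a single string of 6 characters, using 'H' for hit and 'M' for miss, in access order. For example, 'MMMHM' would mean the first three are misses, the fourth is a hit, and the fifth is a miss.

LFU simulation (capacity=5):
  1. access 18: MISS. Cache: [18(c=1)]
  2. access 18: HIT, count now 2. Cache: [18(c=2)]
  3. access 18: HIT, count now 3. Cache: [18(c=3)]
  4. access 4: MISS. Cache: [4(c=1) 18(c=3)]
  5. access 96: MISS. Cache: [4(c=1) 96(c=1) 18(c=3)]
  6. access 68: MISS. Cache: [4(c=1) 96(c=1) 68(c=1) 18(c=3)]
Total: 2 hits, 4 misses, 0 evictions

Answer: MHHMMM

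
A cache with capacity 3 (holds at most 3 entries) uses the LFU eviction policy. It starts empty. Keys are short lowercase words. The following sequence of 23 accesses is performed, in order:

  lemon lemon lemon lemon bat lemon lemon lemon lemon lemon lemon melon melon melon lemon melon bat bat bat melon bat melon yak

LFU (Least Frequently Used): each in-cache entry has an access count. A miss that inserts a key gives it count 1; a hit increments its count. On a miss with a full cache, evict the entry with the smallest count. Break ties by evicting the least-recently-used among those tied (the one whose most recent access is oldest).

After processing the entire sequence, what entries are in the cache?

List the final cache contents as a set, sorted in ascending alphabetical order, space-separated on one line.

LFU simulation (capacity=3):
  1. access lemon: MISS. Cache: [lemon(c=1)]
  2. access lemon: HIT, count now 2. Cache: [lemon(c=2)]
  3. access lemon: HIT, count now 3. Cache: [lemon(c=3)]
  4. access lemon: HIT, count now 4. Cache: [lemon(c=4)]
  5. access bat: MISS. Cache: [bat(c=1) lemon(c=4)]
  6. access lemon: HIT, count now 5. Cache: [bat(c=1) lemon(c=5)]
  7. access lemon: HIT, count now 6. Cache: [bat(c=1) lemon(c=6)]
  8. access lemon: HIT, count now 7. Cache: [bat(c=1) lemon(c=7)]
  9. access lemon: HIT, count now 8. Cache: [bat(c=1) lemon(c=8)]
  10. access lemon: HIT, count now 9. Cache: [bat(c=1) lemon(c=9)]
  11. access lemon: HIT, count now 10. Cache: [bat(c=1) lemon(c=10)]
  12. access melon: MISS. Cache: [bat(c=1) melon(c=1) lemon(c=10)]
  13. access melon: HIT, count now 2. Cache: [bat(c=1) melon(c=2) lemon(c=10)]
  14. access melon: HIT, count now 3. Cache: [bat(c=1) melon(c=3) lemon(c=10)]
  15. access lemon: HIT, count now 11. Cache: [bat(c=1) melon(c=3) lemon(c=11)]
  16. access melon: HIT, count now 4. Cache: [bat(c=1) melon(c=4) lemon(c=11)]
  17. access bat: HIT, count now 2. Cache: [bat(c=2) melon(c=4) lemon(c=11)]
  18. access bat: HIT, count now 3. Cache: [bat(c=3) melon(c=4) lemon(c=11)]
  19. access bat: HIT, count now 4. Cache: [melon(c=4) bat(c=4) lemon(c=11)]
  20. access melon: HIT, count now 5. Cache: [bat(c=4) melon(c=5) lemon(c=11)]
  21. access bat: HIT, count now 5. Cache: [melon(c=5) bat(c=5) lemon(c=11)]
  22. access melon: HIT, count now 6. Cache: [bat(c=5) melon(c=6) lemon(c=11)]
  23. access yak: MISS, evict bat(c=5). Cache: [yak(c=1) melon(c=6) lemon(c=11)]
Total: 19 hits, 4 misses, 1 evictions

Answer: lemon melon yak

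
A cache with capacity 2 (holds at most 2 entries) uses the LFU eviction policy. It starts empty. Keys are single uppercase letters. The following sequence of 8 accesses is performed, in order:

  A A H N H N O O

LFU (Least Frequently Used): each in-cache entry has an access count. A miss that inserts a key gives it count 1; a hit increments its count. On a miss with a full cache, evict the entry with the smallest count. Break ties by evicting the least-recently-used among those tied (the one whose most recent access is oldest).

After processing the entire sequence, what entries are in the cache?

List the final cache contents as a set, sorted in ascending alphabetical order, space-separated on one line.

LFU simulation (capacity=2):
  1. access A: MISS. Cache: [A(c=1)]
  2. access A: HIT, count now 2. Cache: [A(c=2)]
  3. access H: MISS. Cache: [H(c=1) A(c=2)]
  4. access N: MISS, evict H(c=1). Cache: [N(c=1) A(c=2)]
  5. access H: MISS, evict N(c=1). Cache: [H(c=1) A(c=2)]
  6. access N: MISS, evict H(c=1). Cache: [N(c=1) A(c=2)]
  7. access O: MISS, evict N(c=1). Cache: [O(c=1) A(c=2)]
  8. access O: HIT, count now 2. Cache: [A(c=2) O(c=2)]
Total: 2 hits, 6 misses, 4 evictions

Answer: A O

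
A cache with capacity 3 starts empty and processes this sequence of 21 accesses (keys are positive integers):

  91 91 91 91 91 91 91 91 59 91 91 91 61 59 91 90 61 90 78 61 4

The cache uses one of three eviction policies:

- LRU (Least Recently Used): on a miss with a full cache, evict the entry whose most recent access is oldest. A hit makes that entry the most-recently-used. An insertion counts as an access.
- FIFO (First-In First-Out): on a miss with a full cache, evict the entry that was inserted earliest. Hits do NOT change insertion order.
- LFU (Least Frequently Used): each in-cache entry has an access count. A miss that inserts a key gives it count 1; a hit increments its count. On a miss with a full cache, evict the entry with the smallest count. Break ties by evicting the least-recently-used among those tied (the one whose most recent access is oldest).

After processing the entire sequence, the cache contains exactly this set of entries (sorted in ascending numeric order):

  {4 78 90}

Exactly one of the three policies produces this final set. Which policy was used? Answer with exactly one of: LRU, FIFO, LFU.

Simulating under each policy and comparing final sets:
  LRU: final set = {4 61 78} -> differs
  FIFO: final set = {4 78 90} -> MATCHES target
  LFU: final set = {4 59 91} -> differs
Only FIFO produces the target set.

Answer: FIFO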